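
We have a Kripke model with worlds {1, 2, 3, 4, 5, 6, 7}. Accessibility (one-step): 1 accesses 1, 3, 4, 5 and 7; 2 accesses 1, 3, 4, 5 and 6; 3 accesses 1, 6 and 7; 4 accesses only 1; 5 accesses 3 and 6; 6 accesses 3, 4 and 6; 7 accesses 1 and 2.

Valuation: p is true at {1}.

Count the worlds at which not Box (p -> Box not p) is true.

1: Box (p -> Box not p) is F. ✓
2: Box (p -> Box not p) is F. ✓
3: Box (p -> Box not p) is F. ✓
4: Box (p -> Box not p) is F. ✓
5: Box (p -> Box not p) is T. ✗
6: Box (p -> Box not p) is T. ✗
7: Box (p -> Box not p) is F. ✓
Satisfying worlds: {1, 2, 3, 4, 7}.

5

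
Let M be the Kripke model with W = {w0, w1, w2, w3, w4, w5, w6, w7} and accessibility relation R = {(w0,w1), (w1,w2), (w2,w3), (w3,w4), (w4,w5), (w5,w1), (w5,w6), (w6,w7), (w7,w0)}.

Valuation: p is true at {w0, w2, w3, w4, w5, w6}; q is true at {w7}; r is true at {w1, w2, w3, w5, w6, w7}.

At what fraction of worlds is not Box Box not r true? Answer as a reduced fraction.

3/4

w0: Box Box not r is F. ✓
w1: Box Box not r is F. ✓
w2: Box Box not r is T. ✗
w3: Box Box not r is F. ✓
w4: Box Box not r is F. ✓
w5: Box Box not r is F. ✓
w6: Box Box not r is T. ✗
w7: Box Box not r is F. ✓
That's 6 of 8 worlds, so 6/8 = 3/4.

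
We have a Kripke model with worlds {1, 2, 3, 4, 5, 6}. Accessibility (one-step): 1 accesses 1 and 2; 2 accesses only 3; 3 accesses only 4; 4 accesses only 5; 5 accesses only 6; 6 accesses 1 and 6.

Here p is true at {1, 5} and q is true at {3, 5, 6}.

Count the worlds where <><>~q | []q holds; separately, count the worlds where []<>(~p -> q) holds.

For <><>~q | []q:
1: <><>~q is T, []q is F. ✓
2: <><>~q is T, []q is T. ✓
3: <><>~q is F, []q is F. ✗
4: <><>~q is F, []q is T. ✓
5: <><>~q is T, []q is T. ✓
6: <><>~q is T, []q is F. ✓
— 5 worlds.
For []<>(~p -> q):
1: successors {1, 2}; <>(~p -> q) there: 1:T, 2:T. ✓
2: successors {3}; <>(~p -> q) there: 3:F. ✗
3: successors {4}; <>(~p -> q) there: 4:T. ✓
4: successors {5}; <>(~p -> q) there: 5:T. ✓
5: successors {6}; <>(~p -> q) there: 6:T. ✓
6: successors {1, 6}; <>(~p -> q) there: 1:T, 6:T. ✓
— 5 worlds.

5 and 5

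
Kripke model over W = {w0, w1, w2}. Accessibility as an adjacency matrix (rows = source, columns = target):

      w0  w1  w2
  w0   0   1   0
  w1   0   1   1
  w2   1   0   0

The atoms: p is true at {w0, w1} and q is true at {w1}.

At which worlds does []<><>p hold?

{w0, w1, w2}

w0: successors {w1}; <><>p there: w1:T. ✓
w1: successors {w1, w2}; <><>p there: w1:T, w2:T. ✓
w2: successors {w0}; <><>p there: w0:T. ✓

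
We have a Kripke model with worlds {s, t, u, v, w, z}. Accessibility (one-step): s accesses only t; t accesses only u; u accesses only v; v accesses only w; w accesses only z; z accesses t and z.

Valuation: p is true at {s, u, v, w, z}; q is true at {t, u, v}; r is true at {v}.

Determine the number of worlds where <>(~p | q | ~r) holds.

6

s: successors {t}; ~p | q | ~r there: t:T. ✓
t: successors {u}; ~p | q | ~r there: u:T. ✓
u: successors {v}; ~p | q | ~r there: v:T. ✓
v: successors {w}; ~p | q | ~r there: w:T. ✓
w: successors {z}; ~p | q | ~r there: z:T. ✓
z: successors {t, z}; ~p | q | ~r there: t:T, z:T. ✓
Satisfying worlds: {s, t, u, v, w, z}.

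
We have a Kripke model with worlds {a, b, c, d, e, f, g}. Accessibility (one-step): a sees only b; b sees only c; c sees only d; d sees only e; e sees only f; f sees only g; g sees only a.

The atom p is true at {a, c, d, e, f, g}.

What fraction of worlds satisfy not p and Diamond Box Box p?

a: not p is F, Diamond Box Box p is T. ✗
b: not p is T, Diamond Box Box p is T. ✓
c: not p is F, Diamond Box Box p is T. ✗
d: not p is F, Diamond Box Box p is T. ✗
e: not p is F, Diamond Box Box p is T. ✗
f: not p is F, Diamond Box Box p is F. ✗
g: not p is F, Diamond Box Box p is T. ✗
That's 1 of 7 worlds, so 1/7.

1/7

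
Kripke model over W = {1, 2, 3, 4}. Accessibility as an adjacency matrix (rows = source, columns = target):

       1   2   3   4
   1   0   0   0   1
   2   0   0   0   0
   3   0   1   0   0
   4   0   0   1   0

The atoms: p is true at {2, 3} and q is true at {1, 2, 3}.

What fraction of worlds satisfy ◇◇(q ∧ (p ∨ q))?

1/2

1: successors {4}; ◇(q ∧ (p ∨ q)) there: 4:T. ✓
2: no successors, so ◇◇(q ∧ (p ∨ q)) fails. ✗
3: successors {2}; ◇(q ∧ (p ∨ q)) there: 2:F. ✗
4: successors {3}; ◇(q ∧ (p ∨ q)) there: 3:T. ✓
That's 2 of 4 worlds, so 2/4 = 1/2.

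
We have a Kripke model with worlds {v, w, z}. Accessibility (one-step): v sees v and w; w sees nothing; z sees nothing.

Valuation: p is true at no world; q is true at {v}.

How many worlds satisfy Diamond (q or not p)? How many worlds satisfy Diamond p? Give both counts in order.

For Diamond (q or not p):
v: successors {v, w}; q or not p there: v:T, w:T. ✓
w: no successors, so Diamond (q or not p) fails. ✗
z: no successors, so Diamond (q or not p) fails. ✗
— 1 world.
For Diamond p:
v: successors {v, w}; p there: v:F, w:F. ✗
w: no successors, so Diamond p fails. ✗
z: no successors, so Diamond p fails. ✗
— 0 worlds.

1 and 0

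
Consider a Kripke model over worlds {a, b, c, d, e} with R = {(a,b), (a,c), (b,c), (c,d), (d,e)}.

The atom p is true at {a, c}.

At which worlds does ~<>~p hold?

a: <>~p is T. ✗
b: <>~p is F. ✓
c: <>~p is T. ✗
d: <>~p is T. ✗
e: <>~p is F. ✓

{b, e}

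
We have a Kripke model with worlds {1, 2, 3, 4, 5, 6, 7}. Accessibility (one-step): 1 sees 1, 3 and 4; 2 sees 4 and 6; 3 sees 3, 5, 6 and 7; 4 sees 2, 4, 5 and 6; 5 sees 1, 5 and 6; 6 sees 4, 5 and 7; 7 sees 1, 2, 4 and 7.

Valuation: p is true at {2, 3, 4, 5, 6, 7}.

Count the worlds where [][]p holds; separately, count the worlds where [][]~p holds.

1 and 0

For [][]p:
1: successors {1, 3, 4}; []p there: 1:F, 3:T, 4:T. ✗
2: successors {4, 6}; []p there: 4:T, 6:T. ✓
3: successors {3, 5, 6, 7}; []p there: 3:T, 5:F, 6:T, 7:F. ✗
4: successors {2, 4, 5, 6}; []p there: 2:T, 4:T, 5:F, 6:T. ✗
5: successors {1, 5, 6}; []p there: 1:F, 5:F, 6:T. ✗
6: successors {4, 5, 7}; []p there: 4:T, 5:F, 7:F. ✗
7: successors {1, 2, 4, 7}; []p there: 1:F, 2:T, 4:T, 7:F. ✗
— 1 world.
For [][]~p:
1: successors {1, 3, 4}; []~p there: 1:F, 3:F, 4:F. ✗
2: successors {4, 6}; []~p there: 4:F, 6:F. ✗
3: successors {3, 5, 6, 7}; []~p there: 3:F, 5:F, 6:F, 7:F. ✗
4: successors {2, 4, 5, 6}; []~p there: 2:F, 4:F, 5:F, 6:F. ✗
5: successors {1, 5, 6}; []~p there: 1:F, 5:F, 6:F. ✗
6: successors {4, 5, 7}; []~p there: 4:F, 5:F, 7:F. ✗
7: successors {1, 2, 4, 7}; []~p there: 1:F, 2:F, 4:F, 7:F. ✗
— 0 worlds.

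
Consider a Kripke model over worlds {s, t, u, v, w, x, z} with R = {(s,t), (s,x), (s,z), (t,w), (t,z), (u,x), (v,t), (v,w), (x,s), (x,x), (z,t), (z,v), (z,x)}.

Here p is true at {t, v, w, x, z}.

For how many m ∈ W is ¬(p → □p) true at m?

1

s: p → □p is T. ✗
t: p → □p is T. ✗
u: p → □p is T. ✗
v: p → □p is T. ✗
w: p → □p is T. ✗
x: p → □p is F. ✓
z: p → □p is T. ✗
Satisfying worlds: {x}.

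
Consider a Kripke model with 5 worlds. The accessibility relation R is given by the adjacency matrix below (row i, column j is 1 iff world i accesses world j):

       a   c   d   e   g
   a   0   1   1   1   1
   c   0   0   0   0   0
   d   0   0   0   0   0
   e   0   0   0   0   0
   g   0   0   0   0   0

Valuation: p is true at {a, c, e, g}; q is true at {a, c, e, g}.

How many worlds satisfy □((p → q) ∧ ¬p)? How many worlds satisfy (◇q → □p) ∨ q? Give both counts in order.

4 and 5

For □((p → q) ∧ ¬p):
a: successors {c, d, e, g}; (p → q) ∧ ¬p there: c:F, d:T, e:F, g:F. ✗
c: no successors, so □((p → q) ∧ ¬p) holds vacuously. ✓
d: no successors, so □((p → q) ∧ ¬p) holds vacuously. ✓
e: no successors, so □((p → q) ∧ ¬p) holds vacuously. ✓
g: no successors, so □((p → q) ∧ ¬p) holds vacuously. ✓
— 4 worlds.
For (◇q → □p) ∨ q:
a: ◇q → □p is F, q is T. ✓
c: ◇q → □p is T, q is T. ✓
d: ◇q → □p is T, q is F. ✓
e: ◇q → □p is T, q is T. ✓
g: ◇q → □p is T, q is T. ✓
— 5 worlds.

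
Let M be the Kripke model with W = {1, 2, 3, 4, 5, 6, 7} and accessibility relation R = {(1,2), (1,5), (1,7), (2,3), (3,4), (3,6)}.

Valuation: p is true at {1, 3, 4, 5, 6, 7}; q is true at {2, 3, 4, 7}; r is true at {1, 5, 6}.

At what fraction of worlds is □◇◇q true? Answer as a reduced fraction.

4/7

1: successors {2, 5, 7}; ◇◇q there: 2:T, 5:F, 7:F. ✗
2: successors {3}; ◇◇q there: 3:F. ✗
3: successors {4, 6}; ◇◇q there: 4:F, 6:F. ✗
4: no successors, so □◇◇q holds vacuously. ✓
5: no successors, so □◇◇q holds vacuously. ✓
6: no successors, so □◇◇q holds vacuously. ✓
7: no successors, so □◇◇q holds vacuously. ✓
That's 4 of 7 worlds, so 4/7.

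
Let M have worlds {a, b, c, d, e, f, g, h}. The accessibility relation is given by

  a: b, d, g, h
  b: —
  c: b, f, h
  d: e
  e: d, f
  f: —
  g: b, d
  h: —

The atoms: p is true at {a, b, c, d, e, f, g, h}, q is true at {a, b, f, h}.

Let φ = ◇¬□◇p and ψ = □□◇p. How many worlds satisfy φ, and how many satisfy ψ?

For ◇¬□◇p:
a: successors {b, d, g, h}; ¬□◇p there: b:F, d:F, g:T, h:F. ✓
b: no successors, so ◇¬□◇p fails. ✗
c: successors {b, f, h}; ¬□◇p there: b:F, f:F, h:F. ✗
d: successors {e}; ¬□◇p there: e:T. ✓
e: successors {d, f}; ¬□◇p there: d:F, f:F. ✗
f: no successors, so ◇¬□◇p fails. ✗
g: successors {b, d}; ¬□◇p there: b:F, d:F. ✗
h: no successors, so ◇¬□◇p fails. ✗
— 2 worlds.
For □□◇p:
a: successors {b, d, g, h}; □◇p there: b:T, d:T, g:F, h:T. ✗
b: no successors, so □□◇p holds vacuously. ✓
c: successors {b, f, h}; □◇p there: b:T, f:T, h:T. ✓
d: successors {e}; □◇p there: e:F. ✗
e: successors {d, f}; □◇p there: d:T, f:T. ✓
f: no successors, so □□◇p holds vacuously. ✓
g: successors {b, d}; □◇p there: b:T, d:T. ✓
h: no successors, so □□◇p holds vacuously. ✓
— 6 worlds.

2 and 6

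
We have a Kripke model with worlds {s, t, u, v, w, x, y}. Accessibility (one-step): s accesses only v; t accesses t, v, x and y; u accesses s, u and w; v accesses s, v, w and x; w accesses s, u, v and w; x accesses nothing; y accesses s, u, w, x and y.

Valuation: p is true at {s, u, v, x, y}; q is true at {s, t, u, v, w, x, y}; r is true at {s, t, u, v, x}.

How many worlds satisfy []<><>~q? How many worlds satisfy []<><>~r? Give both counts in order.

For []<><>~q:
s: successors {v}; <><>~q there: v:F. ✗
t: successors {t, v, x, y}; <><>~q there: t:F, v:F, x:F, y:F. ✗
u: successors {s, u, w}; <><>~q there: s:F, u:F, w:F. ✗
v: successors {s, v, w, x}; <><>~q there: s:F, v:F, w:F, x:F. ✗
w: successors {s, u, v, w}; <><>~q there: s:F, u:F, v:F, w:F. ✗
x: no successors, so []<><>~q holds vacuously. ✓
y: successors {s, u, w, x, y}; <><>~q there: s:F, u:F, w:F, x:F, y:F. ✗
— 1 world.
For []<><>~r:
s: successors {v}; <><>~r there: v:T. ✓
t: successors {t, v, x, y}; <><>~r there: t:T, v:T, x:F, y:T. ✗
u: successors {s, u, w}; <><>~r there: s:T, u:T, w:T. ✓
v: successors {s, v, w, x}; <><>~r there: s:T, v:T, w:T, x:F. ✗
w: successors {s, u, v, w}; <><>~r there: s:T, u:T, v:T, w:T. ✓
x: no successors, so []<><>~r holds vacuously. ✓
y: successors {s, u, w, x, y}; <><>~r there: s:T, u:T, w:T, x:F, y:T. ✗
— 4 worlds.

1 and 4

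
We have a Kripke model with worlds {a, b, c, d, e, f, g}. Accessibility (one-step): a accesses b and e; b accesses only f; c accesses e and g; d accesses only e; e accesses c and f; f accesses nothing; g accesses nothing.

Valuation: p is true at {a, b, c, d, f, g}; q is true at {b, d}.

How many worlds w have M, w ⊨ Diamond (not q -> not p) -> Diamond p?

a: Diamond (not q -> not p) is T, Diamond p is T. ✓
b: Diamond (not q -> not p) is F, Diamond p is T. ✓
c: Diamond (not q -> not p) is T, Diamond p is T. ✓
d: Diamond (not q -> not p) is T, Diamond p is F. ✗
e: Diamond (not q -> not p) is F, Diamond p is T. ✓
f: Diamond (not q -> not p) is F, Diamond p is F. ✓
g: Diamond (not q -> not p) is F, Diamond p is F. ✓
Satisfying worlds: {a, b, c, e, f, g}.

6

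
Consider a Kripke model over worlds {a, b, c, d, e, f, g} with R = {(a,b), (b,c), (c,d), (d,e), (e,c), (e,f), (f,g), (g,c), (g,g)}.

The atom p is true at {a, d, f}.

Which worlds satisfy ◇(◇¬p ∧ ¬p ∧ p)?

∅

a: successors {b}; ◇¬p ∧ ¬p ∧ p there: b:F. ✗
b: successors {c}; ◇¬p ∧ ¬p ∧ p there: c:F. ✗
c: successors {d}; ◇¬p ∧ ¬p ∧ p there: d:F. ✗
d: successors {e}; ◇¬p ∧ ¬p ∧ p there: e:F. ✗
e: successors {c, f}; ◇¬p ∧ ¬p ∧ p there: c:F, f:F. ✗
f: successors {g}; ◇¬p ∧ ¬p ∧ p there: g:F. ✗
g: successors {c, g}; ◇¬p ∧ ¬p ∧ p there: c:F, g:F. ✗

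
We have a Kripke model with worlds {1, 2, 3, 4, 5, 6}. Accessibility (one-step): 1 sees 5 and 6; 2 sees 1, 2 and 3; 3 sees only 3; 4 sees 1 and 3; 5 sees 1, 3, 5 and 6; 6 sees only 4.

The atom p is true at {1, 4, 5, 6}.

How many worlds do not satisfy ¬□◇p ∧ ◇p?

3

1: ¬□◇p is F, ◇p is T. ✗
2: ¬□◇p is T, ◇p is T. ✓
3: ¬□◇p is T, ◇p is F. ✗
4: ¬□◇p is T, ◇p is T. ✓
5: ¬□◇p is T, ◇p is T. ✓
6: ¬□◇p is F, ◇p is T. ✗
Satisfying worlds: {2, 4, 5}.
So ¬□◇p ∧ ◇p fails at the other 3 worlds.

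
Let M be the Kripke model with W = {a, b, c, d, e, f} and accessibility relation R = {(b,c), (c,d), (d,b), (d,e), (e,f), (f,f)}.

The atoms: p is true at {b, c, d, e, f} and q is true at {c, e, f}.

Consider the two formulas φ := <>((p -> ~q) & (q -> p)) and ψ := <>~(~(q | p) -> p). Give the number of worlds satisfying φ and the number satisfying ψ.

2 and 0

For <>((p -> ~q) & (q -> p)):
a: no successors, so <>((p -> ~q) & (q -> p)) fails. ✗
b: successors {c}; (p -> ~q) & (q -> p) there: c:F. ✗
c: successors {d}; (p -> ~q) & (q -> p) there: d:T. ✓
d: successors {b, e}; (p -> ~q) & (q -> p) there: b:T, e:F. ✓
e: successors {f}; (p -> ~q) & (q -> p) there: f:F. ✗
f: successors {f}; (p -> ~q) & (q -> p) there: f:F. ✗
— 2 worlds.
For <>~(~(q | p) -> p):
a: no successors, so <>~(~(q | p) -> p) fails. ✗
b: successors {c}; ~(~(q | p) -> p) there: c:F. ✗
c: successors {d}; ~(~(q | p) -> p) there: d:F. ✗
d: successors {b, e}; ~(~(q | p) -> p) there: b:F, e:F. ✗
e: successors {f}; ~(~(q | p) -> p) there: f:F. ✗
f: successors {f}; ~(~(q | p) -> p) there: f:F. ✗
— 0 worlds.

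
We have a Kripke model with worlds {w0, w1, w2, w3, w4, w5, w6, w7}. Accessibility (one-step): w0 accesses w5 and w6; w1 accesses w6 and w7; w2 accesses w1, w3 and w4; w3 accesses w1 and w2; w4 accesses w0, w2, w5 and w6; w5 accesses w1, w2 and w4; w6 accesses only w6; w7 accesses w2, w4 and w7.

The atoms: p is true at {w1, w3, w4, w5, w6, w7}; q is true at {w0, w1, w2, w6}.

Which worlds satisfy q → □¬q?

{w3, w4, w5, w7}

w0: q is T, □¬q is F. ✗
w1: q is T, □¬q is F. ✗
w2: q is T, □¬q is F. ✗
w3: q is F, □¬q is F. ✓
w4: q is F, □¬q is F. ✓
w5: q is F, □¬q is F. ✓
w6: q is T, □¬q is F. ✗
w7: q is F, □¬q is F. ✓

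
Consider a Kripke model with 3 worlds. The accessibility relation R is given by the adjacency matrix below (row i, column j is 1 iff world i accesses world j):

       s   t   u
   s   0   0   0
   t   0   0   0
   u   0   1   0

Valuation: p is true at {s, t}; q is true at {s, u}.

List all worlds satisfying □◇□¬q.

s: no successors, so □◇□¬q holds vacuously. ✓
t: no successors, so □◇□¬q holds vacuously. ✓
u: successors {t}; ◇□¬q there: t:F. ✗

{s, t}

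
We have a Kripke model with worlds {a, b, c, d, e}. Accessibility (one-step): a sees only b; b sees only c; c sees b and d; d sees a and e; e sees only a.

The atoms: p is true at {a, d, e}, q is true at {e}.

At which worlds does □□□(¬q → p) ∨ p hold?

{a, d, e}

a: □□□(¬q → p) is F, p is T. ✓
b: □□□(¬q → p) is F, p is F. ✗
c: □□□(¬q → p) is F, p is F. ✗
d: □□□(¬q → p) is F, p is T. ✓
e: □□□(¬q → p) is F, p is T. ✓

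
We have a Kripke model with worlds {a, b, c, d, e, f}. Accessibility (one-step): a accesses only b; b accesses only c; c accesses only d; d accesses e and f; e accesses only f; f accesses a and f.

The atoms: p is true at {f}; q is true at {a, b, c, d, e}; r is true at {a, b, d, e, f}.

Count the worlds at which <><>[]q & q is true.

a: <><>[]q is T, q is T. ✓
b: <><>[]q is F, q is T. ✗
c: <><>[]q is F, q is T. ✗
d: <><>[]q is T, q is T. ✓
e: <><>[]q is T, q is T. ✓
f: <><>[]q is T, q is F. ✗
Satisfying worlds: {a, d, e}.

3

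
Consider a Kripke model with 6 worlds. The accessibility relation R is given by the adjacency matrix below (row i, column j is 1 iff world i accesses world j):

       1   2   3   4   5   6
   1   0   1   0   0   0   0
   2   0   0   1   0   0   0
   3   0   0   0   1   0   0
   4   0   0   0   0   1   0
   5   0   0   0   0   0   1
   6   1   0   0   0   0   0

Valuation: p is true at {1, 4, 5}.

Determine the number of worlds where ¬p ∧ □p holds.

2

1: ¬p is F, □p is F. ✗
2: ¬p is T, □p is F. ✗
3: ¬p is T, □p is T. ✓
4: ¬p is F, □p is T. ✗
5: ¬p is F, □p is F. ✗
6: ¬p is T, □p is T. ✓
Satisfying worlds: {3, 6}.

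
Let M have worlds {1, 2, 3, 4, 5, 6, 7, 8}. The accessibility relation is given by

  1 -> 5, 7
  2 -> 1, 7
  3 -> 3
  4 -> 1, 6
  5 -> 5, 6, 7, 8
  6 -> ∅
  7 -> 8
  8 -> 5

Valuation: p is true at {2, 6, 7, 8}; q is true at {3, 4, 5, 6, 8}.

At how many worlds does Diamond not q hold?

4

1: successors {5, 7}; not q there: 5:F, 7:T. ✓
2: successors {1, 7}; not q there: 1:T, 7:T. ✓
3: successors {3}; not q there: 3:F. ✗
4: successors {1, 6}; not q there: 1:T, 6:F. ✓
5: successors {5, 6, 7, 8}; not q there: 5:F, 6:F, 7:T, 8:F. ✓
6: no successors, so Diamond not q fails. ✗
7: successors {8}; not q there: 8:F. ✗
8: successors {5}; not q there: 5:F. ✗
Satisfying worlds: {1, 2, 4, 5}.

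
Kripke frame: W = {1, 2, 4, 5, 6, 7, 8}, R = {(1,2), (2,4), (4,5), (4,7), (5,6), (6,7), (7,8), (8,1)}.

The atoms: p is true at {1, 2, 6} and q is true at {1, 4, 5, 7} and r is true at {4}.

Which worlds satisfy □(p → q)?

1: successors {2}; p → q there: 2:F. ✗
2: successors {4}; p → q there: 4:T. ✓
4: successors {5, 7}; p → q there: 5:T, 7:T. ✓
5: successors {6}; p → q there: 6:F. ✗
6: successors {7}; p → q there: 7:T. ✓
7: successors {8}; p → q there: 8:T. ✓
8: successors {1}; p → q there: 1:T. ✓

{2, 4, 6, 7, 8}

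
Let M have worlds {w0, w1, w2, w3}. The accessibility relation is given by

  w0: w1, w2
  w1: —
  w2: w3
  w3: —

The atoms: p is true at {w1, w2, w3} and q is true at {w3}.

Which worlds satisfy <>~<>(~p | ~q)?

{w0, w2}

w0: successors {w1, w2}; ~<>(~p | ~q) there: w1:T, w2:T. ✓
w1: no successors, so <>~<>(~p | ~q) fails. ✗
w2: successors {w3}; ~<>(~p | ~q) there: w3:T. ✓
w3: no successors, so <>~<>(~p | ~q) fails. ✗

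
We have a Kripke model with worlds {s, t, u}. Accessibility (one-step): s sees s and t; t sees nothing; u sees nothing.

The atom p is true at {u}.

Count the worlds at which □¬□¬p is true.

2

s: successors {s, t}; ¬□¬p there: s:F, t:F. ✗
t: no successors, so □¬□¬p holds vacuously. ✓
u: no successors, so □¬□¬p holds vacuously. ✓
Satisfying worlds: {t, u}.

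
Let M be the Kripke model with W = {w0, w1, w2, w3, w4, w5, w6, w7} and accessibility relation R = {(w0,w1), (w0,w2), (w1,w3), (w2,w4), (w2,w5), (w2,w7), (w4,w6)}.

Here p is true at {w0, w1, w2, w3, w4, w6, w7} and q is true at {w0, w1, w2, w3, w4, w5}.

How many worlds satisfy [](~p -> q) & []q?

6

w0: [](~p -> q) is T, []q is T. ✓
w1: [](~p -> q) is T, []q is T. ✓
w2: [](~p -> q) is T, []q is F. ✗
w3: [](~p -> q) is T, []q is T. ✓
w4: [](~p -> q) is T, []q is F. ✗
w5: [](~p -> q) is T, []q is T. ✓
w6: [](~p -> q) is T, []q is T. ✓
w7: [](~p -> q) is T, []q is T. ✓
Satisfying worlds: {w0, w1, w3, w5, w6, w7}.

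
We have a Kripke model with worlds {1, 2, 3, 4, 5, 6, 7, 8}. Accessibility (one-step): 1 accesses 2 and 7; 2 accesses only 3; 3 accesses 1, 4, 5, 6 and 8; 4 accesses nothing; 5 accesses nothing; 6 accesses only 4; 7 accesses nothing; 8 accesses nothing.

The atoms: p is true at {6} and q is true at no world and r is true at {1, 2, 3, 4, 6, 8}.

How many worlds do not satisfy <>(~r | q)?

6

1: successors {2, 7}; ~r | q there: 2:F, 7:T. ✓
2: successors {3}; ~r | q there: 3:F. ✗
3: successors {1, 4, 5, 6, 8}; ~r | q there: 1:F, 4:F, 5:T, 6:F, 8:F. ✓
4: no successors, so <>(~r | q) fails. ✗
5: no successors, so <>(~r | q) fails. ✗
6: successors {4}; ~r | q there: 4:F. ✗
7: no successors, so <>(~r | q) fails. ✗
8: no successors, so <>(~r | q) fails. ✗
Satisfying worlds: {1, 3}.
So <>(~r | q) fails at the other 6 worlds.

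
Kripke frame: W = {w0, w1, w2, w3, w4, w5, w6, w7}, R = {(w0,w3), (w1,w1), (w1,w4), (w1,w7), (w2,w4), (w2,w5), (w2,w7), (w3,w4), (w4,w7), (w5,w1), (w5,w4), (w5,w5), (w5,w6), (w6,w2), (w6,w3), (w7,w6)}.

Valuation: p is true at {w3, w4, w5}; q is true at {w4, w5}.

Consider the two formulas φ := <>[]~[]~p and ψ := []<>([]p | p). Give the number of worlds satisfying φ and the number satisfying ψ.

5 and 3

For <>[]~[]~p:
w0: successors {w3}; []~[]~p there: w3:F. ✗
w1: successors {w1, w4, w7}; []~[]~p there: w1:F, w4:F, w7:T. ✓
w2: successors {w4, w5, w7}; []~[]~p there: w4:F, w5:F, w7:T. ✓
w3: successors {w4}; []~[]~p there: w4:F. ✗
w4: successors {w7}; []~[]~p there: w7:T. ✓
w5: successors {w1, w4, w5, w6}; []~[]~p there: w1:F, w4:F, w5:F, w6:T. ✓
w6: successors {w2, w3}; []~[]~p there: w2:F, w3:F. ✗
w7: successors {w6}; []~[]~p there: w6:T. ✓
— 5 worlds.
For []<>([]p | p):
w0: successors {w3}; <>([]p | p) there: w3:T. ✓
w1: successors {w1, w4, w7}; <>([]p | p) there: w1:T, w4:F, w7:F. ✗
w2: successors {w4, w5, w7}; <>([]p | p) there: w4:F, w5:T, w7:F. ✗
w3: successors {w4}; <>([]p | p) there: w4:F. ✗
w4: successors {w7}; <>([]p | p) there: w7:F. ✗
w5: successors {w1, w4, w5, w6}; <>([]p | p) there: w1:T, w4:F, w5:T, w6:T. ✗
w6: successors {w2, w3}; <>([]p | p) there: w2:T, w3:T. ✓
w7: successors {w6}; <>([]p | p) there: w6:T. ✓
— 3 worlds.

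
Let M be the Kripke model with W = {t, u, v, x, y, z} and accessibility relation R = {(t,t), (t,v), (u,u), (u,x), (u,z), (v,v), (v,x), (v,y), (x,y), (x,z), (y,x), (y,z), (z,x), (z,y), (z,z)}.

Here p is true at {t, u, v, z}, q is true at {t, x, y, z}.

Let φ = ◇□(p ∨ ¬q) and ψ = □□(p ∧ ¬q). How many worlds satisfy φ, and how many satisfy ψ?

1 and 0

For ◇□(p ∨ ¬q):
t: successors {t, v}; □(p ∨ ¬q) there: t:T, v:F. ✓
u: successors {u, x, z}; □(p ∨ ¬q) there: u:F, x:F, z:F. ✗
v: successors {v, x, y}; □(p ∨ ¬q) there: v:F, x:F, y:F. ✗
x: successors {y, z}; □(p ∨ ¬q) there: y:F, z:F. ✗
y: successors {x, z}; □(p ∨ ¬q) there: x:F, z:F. ✗
z: successors {x, y, z}; □(p ∨ ¬q) there: x:F, y:F, z:F. ✗
— 1 world.
For □□(p ∧ ¬q):
t: successors {t, v}; □(p ∧ ¬q) there: t:F, v:F. ✗
u: successors {u, x, z}; □(p ∧ ¬q) there: u:F, x:F, z:F. ✗
v: successors {v, x, y}; □(p ∧ ¬q) there: v:F, x:F, y:F. ✗
x: successors {y, z}; □(p ∧ ¬q) there: y:F, z:F. ✗
y: successors {x, z}; □(p ∧ ¬q) there: x:F, z:F. ✗
z: successors {x, y, z}; □(p ∧ ¬q) there: x:F, y:F, z:F. ✗
— 0 worlds.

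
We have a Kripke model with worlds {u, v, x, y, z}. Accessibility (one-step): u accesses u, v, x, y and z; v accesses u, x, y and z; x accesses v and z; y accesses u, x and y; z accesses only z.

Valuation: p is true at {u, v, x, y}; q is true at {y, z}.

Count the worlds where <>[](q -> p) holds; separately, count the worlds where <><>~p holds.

For <>[](q -> p):
u: successors {u, v, x, y, z}; [](q -> p) there: u:F, v:F, x:F, y:T, z:F. ✓
v: successors {u, x, y, z}; [](q -> p) there: u:F, x:F, y:T, z:F. ✓
x: successors {v, z}; [](q -> p) there: v:F, z:F. ✗
y: successors {u, x, y}; [](q -> p) there: u:F, x:F, y:T. ✓
z: successors {z}; [](q -> p) there: z:F. ✗
— 3 worlds.
For <><>~p:
u: successors {u, v, x, y, z}; <>~p there: u:T, v:T, x:T, y:F, z:T. ✓
v: successors {u, x, y, z}; <>~p there: u:T, x:T, y:F, z:T. ✓
x: successors {v, z}; <>~p there: v:T, z:T. ✓
y: successors {u, x, y}; <>~p there: u:T, x:T, y:F. ✓
z: successors {z}; <>~p there: z:T. ✓
— 5 worlds.

3 and 5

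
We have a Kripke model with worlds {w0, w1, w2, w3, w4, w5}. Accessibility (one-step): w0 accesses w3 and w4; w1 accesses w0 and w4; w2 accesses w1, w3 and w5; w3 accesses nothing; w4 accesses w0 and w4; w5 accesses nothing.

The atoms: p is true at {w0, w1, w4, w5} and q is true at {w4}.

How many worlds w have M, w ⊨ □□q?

w0: successors {w3, w4}; □q there: w3:T, w4:F. ✗
w1: successors {w0, w4}; □q there: w0:F, w4:F. ✗
w2: successors {w1, w3, w5}; □q there: w1:F, w3:T, w5:T. ✗
w3: no successors, so □□q holds vacuously. ✓
w4: successors {w0, w4}; □q there: w0:F, w4:F. ✗
w5: no successors, so □□q holds vacuously. ✓
Satisfying worlds: {w3, w5}.

2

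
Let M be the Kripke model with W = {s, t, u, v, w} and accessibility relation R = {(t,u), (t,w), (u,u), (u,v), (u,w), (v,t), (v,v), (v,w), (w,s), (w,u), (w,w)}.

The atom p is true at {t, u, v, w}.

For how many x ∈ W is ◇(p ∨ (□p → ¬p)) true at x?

4

s: no successors, so ◇(p ∨ (□p → ¬p)) fails. ✗
t: successors {u, w}; p ∨ (□p → ¬p) there: u:T, w:T. ✓
u: successors {u, v, w}; p ∨ (□p → ¬p) there: u:T, v:T, w:T. ✓
v: successors {t, v, w}; p ∨ (□p → ¬p) there: t:T, v:T, w:T. ✓
w: successors {s, u, w}; p ∨ (□p → ¬p) there: s:T, u:T, w:T. ✓
Satisfying worlds: {t, u, v, w}.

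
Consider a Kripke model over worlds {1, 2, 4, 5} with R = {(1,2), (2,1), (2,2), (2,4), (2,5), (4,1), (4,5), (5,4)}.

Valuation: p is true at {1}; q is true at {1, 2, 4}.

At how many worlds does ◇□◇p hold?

2

1: successors {2}; □◇p there: 2:F. ✗
2: successors {1, 2, 4, 5}; □◇p there: 1:T, 2:F, 4:F, 5:T. ✓
4: successors {1, 5}; □◇p there: 1:T, 5:T. ✓
5: successors {4}; □◇p there: 4:F. ✗
Satisfying worlds: {2, 4}.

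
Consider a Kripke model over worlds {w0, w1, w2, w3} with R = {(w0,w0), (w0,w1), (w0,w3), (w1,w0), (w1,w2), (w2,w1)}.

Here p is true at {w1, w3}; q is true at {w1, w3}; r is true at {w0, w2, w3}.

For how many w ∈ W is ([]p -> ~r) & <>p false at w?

w0: []p -> ~r is T, <>p is T. ✓
w1: []p -> ~r is T, <>p is F. ✗
w2: []p -> ~r is F, <>p is T. ✗
w3: []p -> ~r is F, <>p is F. ✗
Satisfying worlds: {w0}.
So ([]p -> ~r) & <>p fails at the other 3 worlds.

3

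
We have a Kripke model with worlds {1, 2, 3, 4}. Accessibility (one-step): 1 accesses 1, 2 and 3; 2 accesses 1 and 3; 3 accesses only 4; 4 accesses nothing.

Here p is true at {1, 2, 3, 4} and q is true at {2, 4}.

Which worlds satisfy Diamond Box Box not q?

{1, 2, 3}

1: successors {1, 2, 3}; Box Box not q there: 1:F, 2:F, 3:T. ✓
2: successors {1, 3}; Box Box not q there: 1:F, 3:T. ✓
3: successors {4}; Box Box not q there: 4:T. ✓
4: no successors, so Diamond Box Box not q fails. ✗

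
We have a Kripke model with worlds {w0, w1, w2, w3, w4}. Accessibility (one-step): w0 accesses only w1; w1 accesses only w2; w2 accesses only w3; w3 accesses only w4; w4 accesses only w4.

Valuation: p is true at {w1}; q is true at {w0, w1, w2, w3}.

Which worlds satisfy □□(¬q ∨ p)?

{w2, w3, w4}

w0: successors {w1}; □(¬q ∨ p) there: w1:F. ✗
w1: successors {w2}; □(¬q ∨ p) there: w2:F. ✗
w2: successors {w3}; □(¬q ∨ p) there: w3:T. ✓
w3: successors {w4}; □(¬q ∨ p) there: w4:T. ✓
w4: successors {w4}; □(¬q ∨ p) there: w4:T. ✓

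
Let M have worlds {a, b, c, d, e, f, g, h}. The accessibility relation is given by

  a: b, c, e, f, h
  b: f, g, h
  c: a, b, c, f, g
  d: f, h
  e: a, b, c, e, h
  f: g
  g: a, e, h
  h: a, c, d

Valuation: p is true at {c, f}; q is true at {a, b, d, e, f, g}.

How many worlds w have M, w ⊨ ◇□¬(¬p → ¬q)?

a: successors {b, c, e, f, h}; □¬(¬p → ¬q) there: b:F, c:F, e:F, f:T, h:F. ✓
b: successors {f, g, h}; □¬(¬p → ¬q) there: f:T, g:F, h:F. ✓
c: successors {a, b, c, f, g}; □¬(¬p → ¬q) there: a:F, b:F, c:F, f:T, g:F. ✓
d: successors {f, h}; □¬(¬p → ¬q) there: f:T, h:F. ✓
e: successors {a, b, c, e, h}; □¬(¬p → ¬q) there: a:F, b:F, c:F, e:F, h:F. ✗
f: successors {g}; □¬(¬p → ¬q) there: g:F. ✗
g: successors {a, e, h}; □¬(¬p → ¬q) there: a:F, e:F, h:F. ✗
h: successors {a, c, d}; □¬(¬p → ¬q) there: a:F, c:F, d:F. ✗
Satisfying worlds: {a, b, c, d}.

4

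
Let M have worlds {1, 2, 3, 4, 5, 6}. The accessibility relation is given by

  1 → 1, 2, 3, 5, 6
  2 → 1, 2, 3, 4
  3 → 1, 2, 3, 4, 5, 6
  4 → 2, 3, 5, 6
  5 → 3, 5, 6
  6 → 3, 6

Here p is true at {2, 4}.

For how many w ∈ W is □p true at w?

1: successors {1, 2, 3, 5, 6}; p there: 1:F, 2:T, 3:F, 5:F, 6:F. ✗
2: successors {1, 2, 3, 4}; p there: 1:F, 2:T, 3:F, 4:T. ✗
3: successors {1, 2, 3, 4, 5, 6}; p there: 1:F, 2:T, 3:F, 4:T, 5:F, 6:F. ✗
4: successors {2, 3, 5, 6}; p there: 2:T, 3:F, 5:F, 6:F. ✗
5: successors {3, 5, 6}; p there: 3:F, 5:F, 6:F. ✗
6: successors {3, 6}; p there: 3:F, 6:F. ✗
Satisfying worlds: ∅.

0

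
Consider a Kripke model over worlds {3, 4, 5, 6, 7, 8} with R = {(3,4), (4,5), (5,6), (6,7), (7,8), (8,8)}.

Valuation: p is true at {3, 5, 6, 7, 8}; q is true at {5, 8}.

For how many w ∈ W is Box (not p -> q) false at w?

1

3: successors {4}; not p -> q there: 4:F. ✗
4: successors {5}; not p -> q there: 5:T. ✓
5: successors {6}; not p -> q there: 6:T. ✓
6: successors {7}; not p -> q there: 7:T. ✓
7: successors {8}; not p -> q there: 8:T. ✓
8: successors {8}; not p -> q there: 8:T. ✓
Satisfying worlds: {4, 5, 6, 7, 8}.
So Box (not p -> q) fails at the other 1 world.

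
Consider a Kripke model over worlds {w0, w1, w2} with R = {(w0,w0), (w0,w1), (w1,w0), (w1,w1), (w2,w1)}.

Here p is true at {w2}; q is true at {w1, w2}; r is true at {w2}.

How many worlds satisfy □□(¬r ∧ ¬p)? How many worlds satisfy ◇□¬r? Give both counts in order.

3 and 3

For □□(¬r ∧ ¬p):
w0: successors {w0, w1}; □(¬r ∧ ¬p) there: w0:T, w1:T. ✓
w1: successors {w0, w1}; □(¬r ∧ ¬p) there: w0:T, w1:T. ✓
w2: successors {w1}; □(¬r ∧ ¬p) there: w1:T. ✓
— 3 worlds.
For ◇□¬r:
w0: successors {w0, w1}; □¬r there: w0:T, w1:T. ✓
w1: successors {w0, w1}; □¬r there: w0:T, w1:T. ✓
w2: successors {w1}; □¬r there: w1:T. ✓
— 3 worlds.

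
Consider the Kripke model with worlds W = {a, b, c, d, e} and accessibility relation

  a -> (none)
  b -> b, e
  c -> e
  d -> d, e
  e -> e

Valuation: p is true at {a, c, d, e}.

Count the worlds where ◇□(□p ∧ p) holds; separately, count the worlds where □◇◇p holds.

For ◇□(□p ∧ p):
a: no successors, so ◇□(□p ∧ p) fails. ✗
b: successors {b, e}; □(□p ∧ p) there: b:F, e:T. ✓
c: successors {e}; □(□p ∧ p) there: e:T. ✓
d: successors {d, e}; □(□p ∧ p) there: d:T, e:T. ✓
e: successors {e}; □(□p ∧ p) there: e:T. ✓
— 4 worlds.
For □◇◇p:
a: no successors, so □◇◇p holds vacuously. ✓
b: successors {b, e}; ◇◇p there: b:T, e:T. ✓
c: successors {e}; ◇◇p there: e:T. ✓
d: successors {d, e}; ◇◇p there: d:T, e:T. ✓
e: successors {e}; ◇◇p there: e:T. ✓
— 5 worlds.

4 and 5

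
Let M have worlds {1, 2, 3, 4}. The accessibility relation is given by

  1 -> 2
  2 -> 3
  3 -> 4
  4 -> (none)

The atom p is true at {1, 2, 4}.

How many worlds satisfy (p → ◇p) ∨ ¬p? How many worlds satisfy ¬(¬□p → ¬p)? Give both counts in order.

For (p → ◇p) ∨ ¬p:
1: p → ◇p is T, ¬p is F. ✓
2: p → ◇p is F, ¬p is F. ✗
3: p → ◇p is T, ¬p is T. ✓
4: p → ◇p is F, ¬p is F. ✗
— 2 worlds.
For ¬(¬□p → ¬p):
1: ¬□p → ¬p is T. ✗
2: ¬□p → ¬p is F. ✓
3: ¬□p → ¬p is T. ✗
4: ¬□p → ¬p is T. ✗
— 1 world.

2 and 1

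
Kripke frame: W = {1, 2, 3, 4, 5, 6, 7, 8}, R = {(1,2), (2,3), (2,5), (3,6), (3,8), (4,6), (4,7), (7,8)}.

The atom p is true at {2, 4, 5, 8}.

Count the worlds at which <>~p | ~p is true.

1: <>~p is F, ~p is T. ✓
2: <>~p is T, ~p is F. ✓
3: <>~p is T, ~p is T. ✓
4: <>~p is T, ~p is F. ✓
5: <>~p is F, ~p is F. ✗
6: <>~p is F, ~p is T. ✓
7: <>~p is F, ~p is T. ✓
8: <>~p is F, ~p is F. ✗
Satisfying worlds: {1, 2, 3, 4, 6, 7}.

6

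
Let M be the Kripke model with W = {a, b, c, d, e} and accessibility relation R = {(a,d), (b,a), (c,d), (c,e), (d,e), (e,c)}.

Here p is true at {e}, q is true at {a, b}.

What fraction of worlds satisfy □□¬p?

2/5

a: successors {d}; □¬p there: d:F. ✗
b: successors {a}; □¬p there: a:T. ✓
c: successors {d, e}; □¬p there: d:F, e:T. ✗
d: successors {e}; □¬p there: e:T. ✓
e: successors {c}; □¬p there: c:F. ✗
That's 2 of 5 worlds, so 2/5.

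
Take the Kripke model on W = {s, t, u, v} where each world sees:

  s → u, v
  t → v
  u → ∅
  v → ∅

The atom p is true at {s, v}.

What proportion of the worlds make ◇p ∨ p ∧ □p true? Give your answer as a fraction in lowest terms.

3/4

s: ◇p is T, p ∧ □p is F. ✓
t: ◇p is T, p ∧ □p is F. ✓
u: ◇p is F, p ∧ □p is F. ✗
v: ◇p is F, p ∧ □p is T. ✓
That's 3 of 4 worlds, so 3/4.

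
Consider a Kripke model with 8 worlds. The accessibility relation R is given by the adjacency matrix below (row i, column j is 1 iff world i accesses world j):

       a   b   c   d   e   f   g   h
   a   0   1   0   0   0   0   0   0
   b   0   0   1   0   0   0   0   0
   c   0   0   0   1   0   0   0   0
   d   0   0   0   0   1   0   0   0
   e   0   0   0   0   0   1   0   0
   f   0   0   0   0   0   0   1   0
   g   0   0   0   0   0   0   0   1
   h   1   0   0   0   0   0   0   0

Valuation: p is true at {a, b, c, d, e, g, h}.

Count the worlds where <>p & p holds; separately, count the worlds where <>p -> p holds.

6 and 7

For <>p & p:
a: <>p is T, p is T. ✓
b: <>p is T, p is T. ✓
c: <>p is T, p is T. ✓
d: <>p is T, p is T. ✓
e: <>p is F, p is T. ✗
f: <>p is T, p is F. ✗
g: <>p is T, p is T. ✓
h: <>p is T, p is T. ✓
— 6 worlds.
For <>p -> p:
a: <>p is T, p is T. ✓
b: <>p is T, p is T. ✓
c: <>p is T, p is T. ✓
d: <>p is T, p is T. ✓
e: <>p is F, p is T. ✓
f: <>p is T, p is F. ✗
g: <>p is T, p is T. ✓
h: <>p is T, p is T. ✓
— 7 worlds.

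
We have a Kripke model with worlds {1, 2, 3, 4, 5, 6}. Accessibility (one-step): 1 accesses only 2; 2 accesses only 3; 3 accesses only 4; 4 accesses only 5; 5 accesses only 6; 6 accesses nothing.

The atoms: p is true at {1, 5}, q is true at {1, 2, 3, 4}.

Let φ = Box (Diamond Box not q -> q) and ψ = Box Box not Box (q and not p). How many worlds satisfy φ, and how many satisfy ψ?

For Box (Diamond Box not q -> q):
1: successors {2}; Diamond Box not q -> q there: 2:T. ✓
2: successors {3}; Diamond Box not q -> q there: 3:T. ✓
3: successors {4}; Diamond Box not q -> q there: 4:T. ✓
4: successors {5}; Diamond Box not q -> q there: 5:F. ✗
5: successors {6}; Diamond Box not q -> q there: 6:T. ✓
6: no successors, so Box (Diamond Box not q -> q) holds vacuously. ✓
— 5 worlds.
For Box Box not Box (q and not p):
1: successors {2}; Box not Box (q and not p) there: 2:F. ✗
2: successors {3}; Box not Box (q and not p) there: 3:T. ✓
3: successors {4}; Box not Box (q and not p) there: 4:T. ✓
4: successors {5}; Box not Box (q and not p) there: 5:F. ✗
5: successors {6}; Box not Box (q and not p) there: 6:T. ✓
6: no successors, so Box Box not Box (q and not p) holds vacuously. ✓
— 4 worlds.

5 and 4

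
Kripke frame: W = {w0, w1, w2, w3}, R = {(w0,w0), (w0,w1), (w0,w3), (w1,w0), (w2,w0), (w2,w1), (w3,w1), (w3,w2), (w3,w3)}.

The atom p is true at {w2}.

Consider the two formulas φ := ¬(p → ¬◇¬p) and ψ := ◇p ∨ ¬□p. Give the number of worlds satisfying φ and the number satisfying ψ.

For ¬(p → ¬◇¬p):
w0: p → ¬◇¬p is T. ✗
w1: p → ¬◇¬p is T. ✗
w2: p → ¬◇¬p is F. ✓
w3: p → ¬◇¬p is T. ✗
— 1 world.
For ◇p ∨ ¬□p:
w0: ◇p is F, ¬□p is T. ✓
w1: ◇p is F, ¬□p is T. ✓
w2: ◇p is F, ¬□p is T. ✓
w3: ◇p is T, ¬□p is T. ✓
— 4 worlds.

1 and 4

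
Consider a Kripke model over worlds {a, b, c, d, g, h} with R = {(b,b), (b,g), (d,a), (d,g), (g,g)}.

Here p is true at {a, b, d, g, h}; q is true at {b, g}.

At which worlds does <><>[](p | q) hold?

{b, d, g}

a: no successors, so <><>[](p | q) fails. ✗
b: successors {b, g}; <>[](p | q) there: b:T, g:T. ✓
c: no successors, so <><>[](p | q) fails. ✗
d: successors {a, g}; <>[](p | q) there: a:F, g:T. ✓
g: successors {g}; <>[](p | q) there: g:T. ✓
h: no successors, so <><>[](p | q) fails. ✗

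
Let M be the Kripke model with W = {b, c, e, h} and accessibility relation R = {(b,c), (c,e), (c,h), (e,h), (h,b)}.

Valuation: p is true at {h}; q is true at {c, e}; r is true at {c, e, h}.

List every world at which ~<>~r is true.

{b, c, e}

b: <>~r is F. ✓
c: <>~r is F. ✓
e: <>~r is F. ✓
h: <>~r is T. ✗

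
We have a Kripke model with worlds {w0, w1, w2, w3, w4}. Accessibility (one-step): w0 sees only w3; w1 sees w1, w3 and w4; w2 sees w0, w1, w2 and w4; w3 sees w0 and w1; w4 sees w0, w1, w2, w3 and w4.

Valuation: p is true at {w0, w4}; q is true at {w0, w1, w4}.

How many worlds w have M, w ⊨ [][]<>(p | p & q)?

w0: successors {w3}; []<>(p | p & q) there: w3:F. ✗
w1: successors {w1, w3, w4}; []<>(p | p & q) there: w1:T, w3:F, w4:F. ✗
w2: successors {w0, w1, w2, w4}; []<>(p | p & q) there: w0:T, w1:T, w2:F, w4:F. ✗
w3: successors {w0, w1}; []<>(p | p & q) there: w0:T, w1:T. ✓
w4: successors {w0, w1, w2, w3, w4}; []<>(p | p & q) there: w0:T, w1:T, w2:F, w3:F, w4:F. ✗
Satisfying worlds: {w3}.

1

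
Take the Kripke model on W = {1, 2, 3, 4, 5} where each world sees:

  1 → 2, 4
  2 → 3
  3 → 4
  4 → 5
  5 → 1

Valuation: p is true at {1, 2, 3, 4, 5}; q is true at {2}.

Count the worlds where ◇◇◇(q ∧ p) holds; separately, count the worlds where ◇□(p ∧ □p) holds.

For ◇◇◇(q ∧ p):
1: successors {2, 4}; ◇◇(q ∧ p) there: 2:F, 4:F. ✗
2: successors {3}; ◇◇(q ∧ p) there: 3:F. ✗
3: successors {4}; ◇◇(q ∧ p) there: 4:F. ✗
4: successors {5}; ◇◇(q ∧ p) there: 5:T. ✓
5: successors {1}; ◇◇(q ∧ p) there: 1:F. ✗
— 1 world.
For ◇□(p ∧ □p):
1: successors {2, 4}; □(p ∧ □p) there: 2:T, 4:T. ✓
2: successors {3}; □(p ∧ □p) there: 3:T. ✓
3: successors {4}; □(p ∧ □p) there: 4:T. ✓
4: successors {5}; □(p ∧ □p) there: 5:T. ✓
5: successors {1}; □(p ∧ □p) there: 1:T. ✓
— 5 worlds.

1 and 5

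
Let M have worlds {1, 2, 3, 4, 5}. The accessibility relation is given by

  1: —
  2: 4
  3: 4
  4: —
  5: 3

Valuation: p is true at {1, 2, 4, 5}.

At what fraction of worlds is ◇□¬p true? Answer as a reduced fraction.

2/5

1: no successors, so ◇□¬p fails. ✗
2: successors {4}; □¬p there: 4:T. ✓
3: successors {4}; □¬p there: 4:T. ✓
4: no successors, so ◇□¬p fails. ✗
5: successors {3}; □¬p there: 3:F. ✗
That's 2 of 5 worlds, so 2/5.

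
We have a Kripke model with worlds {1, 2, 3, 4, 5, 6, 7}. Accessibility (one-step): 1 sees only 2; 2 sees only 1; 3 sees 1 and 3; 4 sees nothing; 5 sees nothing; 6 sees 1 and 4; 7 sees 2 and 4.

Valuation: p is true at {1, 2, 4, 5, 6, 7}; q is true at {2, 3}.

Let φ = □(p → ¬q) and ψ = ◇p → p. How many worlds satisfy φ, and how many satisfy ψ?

For □(p → ¬q):
1: successors {2}; p → ¬q there: 2:F. ✗
2: successors {1}; p → ¬q there: 1:T. ✓
3: successors {1, 3}; p → ¬q there: 1:T, 3:T. ✓
4: no successors, so □(p → ¬q) holds vacuously. ✓
5: no successors, so □(p → ¬q) holds vacuously. ✓
6: successors {1, 4}; p → ¬q there: 1:T, 4:T. ✓
7: successors {2, 4}; p → ¬q there: 2:F, 4:T. ✗
— 5 worlds.
For ◇p → p:
1: ◇p is T, p is T. ✓
2: ◇p is T, p is T. ✓
3: ◇p is T, p is F. ✗
4: ◇p is F, p is T. ✓
5: ◇p is F, p is T. ✓
6: ◇p is T, p is T. ✓
7: ◇p is T, p is T. ✓
— 6 worlds.

5 and 6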